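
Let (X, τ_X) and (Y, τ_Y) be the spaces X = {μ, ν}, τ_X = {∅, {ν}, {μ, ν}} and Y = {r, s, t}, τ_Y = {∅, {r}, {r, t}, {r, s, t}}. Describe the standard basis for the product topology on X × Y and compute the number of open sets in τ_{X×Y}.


Basis B = {∅ × ∅, {ν} × {r}, {μ, ν} × {r}, {ν} × {r, t}, {ν} × {r, s, t}, {μ, ν} × {r, t}, {μ, ν} × {r, s, t}}; |τ_{X×Y}| = 10.

Enumerate products U × V with U ∈ τ_X, V ∈ τ_Y (deduplicated):
  ∅ × ∅ = {} (∅)
  {ν} × {r} = {(ν,r)}
  {μ, ν} × {r} = {(μ,r), (ν,r)}
  {ν} × {r, t} = {(ν,r), (ν,t)}
  {ν} × {r, s, t} = {(ν,r), (ν,s), (ν,t)}
  {μ, ν} × {r, t} = {(μ,r), (μ,t), (ν,r), (ν,t)}
  {μ, ν} × {r, s, t} = {(μ,r), (μ,s), (μ,t), (ν,r), (ν,s), (ν,t)}
These 7 distinct sets form the basis B.
Close under arbitrary unions to get τ_{X×Y}; counting gives |τ_{X×Y}| = 10.


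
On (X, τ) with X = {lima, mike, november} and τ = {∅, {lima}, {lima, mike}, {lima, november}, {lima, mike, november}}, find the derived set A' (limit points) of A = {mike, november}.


A' = ∅

For each x ∈ X, list the open sets U ∈ τ with x ∈ U, then check whether U ∩ (A ∖ {x}) ≠ ∅ for every such U.
  x = lima: open {lima} ∋ x has {lima} ∩ (A ∖ {lima}) = ∅, so x is NOT a limit point.
  x = mike: open {lima, mike} ∋ x has {lima, mike} ∩ (A ∖ {mike}) = ∅, so x is NOT a limit point.
  x = november: open {lima, november} ∋ x has {lima, november} ∩ (A ∖ {november}) = ∅, so x is NOT a limit point.
Collecting: A' = ∅.


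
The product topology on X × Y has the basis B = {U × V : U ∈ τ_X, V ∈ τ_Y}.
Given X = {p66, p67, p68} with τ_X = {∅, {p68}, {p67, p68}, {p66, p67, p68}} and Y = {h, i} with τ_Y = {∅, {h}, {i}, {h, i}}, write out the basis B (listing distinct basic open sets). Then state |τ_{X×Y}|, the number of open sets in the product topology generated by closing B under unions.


Basis B = {∅ × ∅, {p68} × {h}, {p68} × {i}, {p67, p68} × {h}, {p67, p68} × {i}, {p68} × {h, i}, {p66, p67, p68} × {h}, {p66, p67, p68} × {i}, {p67, p68} × {h, i}, {p66, p67, p68} × {h, i}}; |τ_{X×Y}| = 16.

Enumerate products U × V with U ∈ τ_X, V ∈ τ_Y (deduplicated):
  ∅ × ∅ = {} (∅)
  {p68} × {h} = {(p68,h)}
  {p68} × {i} = {(p68,i)}
  {p67, p68} × {h} = {(p67,h), (p68,h)}
  {p67, p68} × {i} = {(p67,i), (p68,i)}
  {p68} × {h, i} = {(p68,h), (p68,i)}
  {p66, p67, p68} × {h} = {(p66,h), (p67,h), (p68,h)}
  {p66, p67, p68} × {i} = {(p66,i), (p67,i), (p68,i)}
  {p67, p68} × {h, i} = {(p67,h), (p67,i), (p68,h), (p68,i)}
  {p66, p67, p68} × {h, i} = {(p66,h), (p66,i), (p67,h), (p67,i), (p68,h), (p68,i)}
These 10 distinct sets form the basis B.
Close under arbitrary unions to get τ_{X×Y}; counting gives |τ_{X×Y}| = 16.


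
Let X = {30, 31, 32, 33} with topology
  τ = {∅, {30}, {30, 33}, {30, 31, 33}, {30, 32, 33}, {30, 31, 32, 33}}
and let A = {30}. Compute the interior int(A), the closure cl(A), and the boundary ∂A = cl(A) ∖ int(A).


int(A) = {30}, cl(A) = {30, 31, 32, 33}, ∂A = {31, 32, 33}.

Closed sets in (X, τ) are complements of opens:
  closed(X, τ) = {∅, {31}, {32}, {31, 32}, {31, 32, 33}, {30, 31, 32, 33}}.
int(A) = ⋃ {U ∈ τ : U ⊆ A}. Opens contained in A: ∅, {30}.
Taking the union of these: int(A) = {30}.
cl(A) = ⋂ {C closed : A ⊆ C}. Closed sets containing A: {30, 31, 32, 33}.
Intersecting these: cl(A) = {30, 31, 32, 33}.
∂A = cl(A) ∖ int(A) = {30, 31, 32, 33} ∖ {30} = {31, 32, 33}.


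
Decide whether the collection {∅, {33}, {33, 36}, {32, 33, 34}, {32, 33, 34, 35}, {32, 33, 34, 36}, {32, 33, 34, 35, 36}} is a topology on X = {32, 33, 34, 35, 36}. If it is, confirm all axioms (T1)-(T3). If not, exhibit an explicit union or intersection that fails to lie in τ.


τ IS a topology on X.

Axiom (T1): ∅ ∈ τ? Yes; X ∈ τ? Yes.
Axiom (T2/T3): check pairwise unions and intersections of members of τ.
All pairwise intersections and unions checked — each lies in τ. Therefore τ satisfies (T1), (T2), (T3): it IS a topology on X.


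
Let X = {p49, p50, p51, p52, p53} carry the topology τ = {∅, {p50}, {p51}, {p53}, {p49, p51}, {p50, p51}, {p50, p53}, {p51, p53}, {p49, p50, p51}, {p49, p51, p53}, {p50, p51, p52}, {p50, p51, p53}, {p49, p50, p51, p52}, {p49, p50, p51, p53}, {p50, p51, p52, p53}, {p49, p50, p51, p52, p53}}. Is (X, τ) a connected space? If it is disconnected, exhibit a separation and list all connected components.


(X, τ) is disconnected; components = [{p53}, {p49, p50, p51, p52}].

Find clopen sets (U ∈ τ with X ∖ U ∈ τ):
  U = ∅, X ∖ U = {p49, p50, p51, p52, p53} — both open, so U is clopen.
  U = {p53}, X ∖ U = {p49, p50, p51, p52} — both open, so U is clopen.
  U = {p49, p50, p51, p52}, X ∖ U = {p53} — both open, so U is clopen.
  U = {p49, p50, p51, p52, p53}, X ∖ U = ∅ — both open, so U is clopen.
Nontrivial clopen(s) exist: e.g. {p53}. So (X, τ) is disconnected.
Compute connected components by grouping points that agree on all clopens:
  component: {p53}
  component: {p49, p50, p51, p52}


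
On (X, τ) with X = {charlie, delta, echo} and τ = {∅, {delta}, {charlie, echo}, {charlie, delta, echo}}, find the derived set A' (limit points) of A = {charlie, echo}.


A' = {charlie, echo}

For each x ∈ X, list the open sets U ∈ τ with x ∈ U, then check whether U ∩ (A ∖ {x}) ≠ ∅ for every such U.
  x = charlie: opens ∋ x are {charlie, echo}, {charlie, delta, echo}; each meets A ∖ {charlie}, so x IS a limit point.
  x = delta: open {delta} ∋ x has {delta} ∩ (A ∖ {delta}) = ∅, so x is NOT a limit point.
  x = echo: opens ∋ x are {charlie, echo}, {charlie, delta, echo}; each meets A ∖ {echo}, so x IS a limit point.
Collecting: A' = {charlie, echo}.


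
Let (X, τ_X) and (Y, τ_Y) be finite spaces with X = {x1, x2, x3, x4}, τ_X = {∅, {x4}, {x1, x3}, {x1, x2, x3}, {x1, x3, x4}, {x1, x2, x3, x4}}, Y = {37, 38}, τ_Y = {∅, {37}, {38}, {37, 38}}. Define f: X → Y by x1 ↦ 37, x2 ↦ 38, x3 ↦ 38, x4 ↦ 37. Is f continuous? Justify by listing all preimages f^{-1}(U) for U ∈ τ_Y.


f is NOT continuous.

Compute f^{-1}(U) for each U ∈ τ_Y:
  U = ∅: f^{-1}(U) = ∅ ∈ τ_X ✓.
  U = {37}: f^{-1}(U) = {x1, x4} ∉ τ_X ✗.
  U = {38}: f^{-1}(U) = {x2, x3} ∉ τ_X ✗.
  U = {37, 38}: f^{-1}(U) = {x1, x2, x3, x4} ∈ τ_X ✓.
Found U = {37} with f^{-1}(U) = {x1, x4} not in τ_X. Therefore f is NOT continuous.


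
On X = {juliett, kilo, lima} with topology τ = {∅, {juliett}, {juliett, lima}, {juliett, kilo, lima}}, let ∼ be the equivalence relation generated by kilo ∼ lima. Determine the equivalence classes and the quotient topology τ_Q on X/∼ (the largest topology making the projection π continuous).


X/∼ = {[juliett], [kilo=lima]}; |τ_Q| = 3.

Equivalence classes: [juliett], [kilo=lima].
Quotient map π: X → X/∼ sends juliett ↦ [juliett], kilo ↦ [kilo=lima], lima ↦ [kilo=lima].
For each subset V ⊆ X/∼, compute π^{-1}(V) ⊆ X and check whether π^{-1}(V) ∈ τ. V is open in τ_Q iff π^{-1}(V) ∈ τ.
  V = {}: π^{-1}(V) = ∅ ∈ τ ✓.
  V = {[juliett]}: π^{-1}(V) = {juliett} ∈ τ ✓.
  V = {[kilo=lima]}: π^{-1}(V) = {kilo, lima} ∉ τ ✗.
  V = {[juliett], [kilo=lima]}: π^{-1}(V) = {juliett, kilo, lima} ∈ τ ✓.
Open sets in the quotient: τ_Q = {{}, {[juliett]}, {[juliett], [kilo=lima]}} (3 elements).


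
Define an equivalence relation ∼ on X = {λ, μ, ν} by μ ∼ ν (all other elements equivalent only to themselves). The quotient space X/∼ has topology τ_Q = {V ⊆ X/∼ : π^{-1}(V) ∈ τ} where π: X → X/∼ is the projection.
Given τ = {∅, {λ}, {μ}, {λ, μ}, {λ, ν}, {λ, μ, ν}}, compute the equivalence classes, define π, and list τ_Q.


X/∼ = {[λ], [μ=ν]}; |τ_Q| = 3.

Equivalence classes: [λ], [μ=ν].
Quotient map π: X → X/∼ sends λ ↦ [λ], μ ↦ [μ=ν], ν ↦ [μ=ν].
For each subset V ⊆ X/∼, compute π^{-1}(V) ⊆ X and check whether π^{-1}(V) ∈ τ. V is open in τ_Q iff π^{-1}(V) ∈ τ.
  V = {}: π^{-1}(V) = ∅ ∈ τ ✓.
  V = {[λ]}: π^{-1}(V) = {λ} ∈ τ ✓.
  V = {[μ=ν]}: π^{-1}(V) = {μ, ν} ∉ τ ✗.
  V = {[λ], [μ=ν]}: π^{-1}(V) = {λ, μ, ν} ∈ τ ✓.
Open sets in the quotient: τ_Q = {{}, {[λ]}, {[λ], [μ=ν]}} (3 elements).


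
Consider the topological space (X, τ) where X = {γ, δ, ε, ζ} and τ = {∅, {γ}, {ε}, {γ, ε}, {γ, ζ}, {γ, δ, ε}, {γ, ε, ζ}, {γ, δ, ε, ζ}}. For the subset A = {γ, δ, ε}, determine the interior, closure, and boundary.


int(A) = {γ, δ, ε}, cl(A) = {γ, δ, ε, ζ}, ∂A = {ζ}.

Closed sets in (X, τ) are complements of opens:
  closed(X, τ) = {∅, {δ}, {ζ}, {δ, ε}, {δ, ζ}, {γ, δ, ζ}, {δ, ε, ζ}, {γ, δ, ε, ζ}}.
int(A) = ⋃ {U ∈ τ : U ⊆ A}. Opens contained in A: ∅, {γ}, {ε}, {γ, ε}, {γ, δ, ε}.
Taking the union of these: int(A) = {γ, δ, ε}.
cl(A) = ⋂ {C closed : A ⊆ C}. Closed sets containing A: {γ, δ, ε, ζ}.
Intersecting these: cl(A) = {γ, δ, ε, ζ}.
∂A = cl(A) ∖ int(A) = {γ, δ, ε, ζ} ∖ {γ, δ, ε} = {ζ}.


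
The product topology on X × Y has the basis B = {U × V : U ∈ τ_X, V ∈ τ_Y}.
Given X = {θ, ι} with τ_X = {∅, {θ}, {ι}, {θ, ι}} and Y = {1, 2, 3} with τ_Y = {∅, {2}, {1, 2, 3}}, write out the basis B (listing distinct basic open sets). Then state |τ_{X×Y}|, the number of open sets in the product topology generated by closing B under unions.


Basis B = {∅ × ∅, {θ} × {2}, {ι} × {2}, {θ, ι} × {2}, {θ} × {1, 2, 3}, {ι} × {1, 2, 3}, {θ, ι} × {1, 2, 3}}; |τ_{X×Y}| = 9.

Enumerate products U × V with U ∈ τ_X, V ∈ τ_Y (deduplicated):
  ∅ × ∅ = {} (∅)
  {θ} × {2} = {(θ,2)}
  {ι} × {2} = {(ι,2)}
  {θ, ι} × {2} = {(θ,2), (ι,2)}
  {θ} × {1, 2, 3} = {(θ,1), (θ,2), (θ,3)}
  {ι} × {1, 2, 3} = {(ι,1), (ι,2), (ι,3)}
  {θ, ι} × {1, 2, 3} = {(θ,1), (θ,2), (θ,3), (ι,1), (ι,2), (ι,3)}
These 7 distinct sets form the basis B.
Close under arbitrary unions to get τ_{X×Y}; counting gives |τ_{X×Y}| = 9.


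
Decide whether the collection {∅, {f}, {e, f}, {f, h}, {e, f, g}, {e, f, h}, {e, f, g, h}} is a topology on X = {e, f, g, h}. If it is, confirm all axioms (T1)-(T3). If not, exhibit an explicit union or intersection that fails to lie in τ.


τ IS a topology on X.

Axiom (T1): ∅ ∈ τ? Yes; X ∈ τ? Yes.
Axiom (T2/T3): check pairwise unions and intersections of members of τ.
All pairwise intersections and unions checked — each lies in τ. Therefore τ satisfies (T1), (T2), (T3): it IS a topology on X.


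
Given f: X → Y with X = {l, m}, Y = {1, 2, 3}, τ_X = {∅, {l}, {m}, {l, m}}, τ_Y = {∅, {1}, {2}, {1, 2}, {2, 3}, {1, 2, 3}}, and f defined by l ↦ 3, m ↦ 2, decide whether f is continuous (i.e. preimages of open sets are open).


f IS continuous.

Compute f^{-1}(U) for each U ∈ τ_Y:
  U = ∅: f^{-1}(U) = ∅ ∈ τ_X ✓.
  U = {1}: f^{-1}(U) = ∅ ∈ τ_X ✓.
  U = {2}: f^{-1}(U) = {m} ∈ τ_X ✓.
  U = {1, 2}: f^{-1}(U) = {m} ∈ τ_X ✓.
  U = {2, 3}: f^{-1}(U) = {l, m} ∈ τ_X ✓.
  U = {1, 2, 3}: f^{-1}(U) = {l, m} ∈ τ_X ✓.
Every preimage lies in τ_X, so f IS continuous.


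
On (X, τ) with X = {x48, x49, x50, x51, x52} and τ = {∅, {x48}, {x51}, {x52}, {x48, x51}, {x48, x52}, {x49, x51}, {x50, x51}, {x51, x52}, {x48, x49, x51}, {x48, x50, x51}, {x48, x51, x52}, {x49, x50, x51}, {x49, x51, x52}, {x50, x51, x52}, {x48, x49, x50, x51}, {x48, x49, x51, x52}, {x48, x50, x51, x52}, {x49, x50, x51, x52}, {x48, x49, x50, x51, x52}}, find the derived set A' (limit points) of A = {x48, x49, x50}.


A' = ∅

For each x ∈ X, list the open sets U ∈ τ with x ∈ U, then check whether U ∩ (A ∖ {x}) ≠ ∅ for every such U.
  x = x48: open {x48} ∋ x has {x48} ∩ (A ∖ {x48}) = ∅, so x is NOT a limit point.
  x = x49: open {x49, x51} ∋ x has {x49, x51} ∩ (A ∖ {x49}) = ∅, so x is NOT a limit point.
  x = x50: open {x50, x51} ∋ x has {x50, x51} ∩ (A ∖ {x50}) = ∅, so x is NOT a limit point.
  x = x51: open {x51} ∋ x has {x51} ∩ (A ∖ {x51}) = ∅, so x is NOT a limit point.
  x = x52: open {x52} ∋ x has {x52} ∩ (A ∖ {x52}) = ∅, so x is NOT a limit point.
Collecting: A' = ∅.


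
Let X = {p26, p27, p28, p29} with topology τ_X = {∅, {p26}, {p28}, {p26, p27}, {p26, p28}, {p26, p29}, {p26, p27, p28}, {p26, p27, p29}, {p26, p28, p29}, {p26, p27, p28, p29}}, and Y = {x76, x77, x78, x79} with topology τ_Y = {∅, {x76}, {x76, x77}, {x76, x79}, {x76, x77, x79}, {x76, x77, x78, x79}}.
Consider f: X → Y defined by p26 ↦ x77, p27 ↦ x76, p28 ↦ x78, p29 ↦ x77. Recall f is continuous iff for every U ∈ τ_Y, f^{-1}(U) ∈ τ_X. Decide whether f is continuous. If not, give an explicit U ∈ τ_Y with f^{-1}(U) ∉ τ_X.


f is NOT continuous.

Compute f^{-1}(U) for each U ∈ τ_Y:
  U = ∅: f^{-1}(U) = ∅ ∈ τ_X ✓.
  U = {x76}: f^{-1}(U) = {p27} ∉ τ_X ✗.
  U = {x76, x77}: f^{-1}(U) = {p26, p27, p29} ∈ τ_X ✓.
  U = {x76, x79}: f^{-1}(U) = {p27} ∉ τ_X ✗.
  U = {x76, x77, x79}: f^{-1}(U) = {p26, p27, p29} ∈ τ_X ✓.
  U = {x76, x77, x78, x79}: f^{-1}(U) = {p26, p27, p28, p29} ∈ τ_X ✓.
Found U = {x76} with f^{-1}(U) = {p27} not in τ_X. Therefore f is NOT continuous.


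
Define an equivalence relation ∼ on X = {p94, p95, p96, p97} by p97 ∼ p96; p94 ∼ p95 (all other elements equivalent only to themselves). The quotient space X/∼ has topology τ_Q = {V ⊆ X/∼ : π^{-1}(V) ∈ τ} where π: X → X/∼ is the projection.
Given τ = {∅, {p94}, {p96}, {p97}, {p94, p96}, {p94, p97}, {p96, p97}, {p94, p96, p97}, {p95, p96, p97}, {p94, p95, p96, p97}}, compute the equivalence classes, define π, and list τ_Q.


X/∼ = {[p94=p95], [p96=p97]}; |τ_Q| = 3.

Equivalence classes: [p94=p95], [p96=p97].
Quotient map π: X → X/∼ sends p94 ↦ [p94=p95], p95 ↦ [p94=p95], p96 ↦ [p96=p97], p97 ↦ [p96=p97].
For each subset V ⊆ X/∼, compute π^{-1}(V) ⊆ X and check whether π^{-1}(V) ∈ τ. V is open in τ_Q iff π^{-1}(V) ∈ τ.
  V = {}: π^{-1}(V) = ∅ ∈ τ ✓.
  V = {[p94=p95]}: π^{-1}(V) = {p94, p95} ∉ τ ✗.
  V = {[p96=p97]}: π^{-1}(V) = {p96, p97} ∈ τ ✓.
  V = {[p94=p95], [p96=p97]}: π^{-1}(V) = {p94, p95, p96, p97} ∈ τ ✓.
Open sets in the quotient: τ_Q = {{}, {[p96=p97]}, {[p94=p95], [p96=p97]}} (3 elements).


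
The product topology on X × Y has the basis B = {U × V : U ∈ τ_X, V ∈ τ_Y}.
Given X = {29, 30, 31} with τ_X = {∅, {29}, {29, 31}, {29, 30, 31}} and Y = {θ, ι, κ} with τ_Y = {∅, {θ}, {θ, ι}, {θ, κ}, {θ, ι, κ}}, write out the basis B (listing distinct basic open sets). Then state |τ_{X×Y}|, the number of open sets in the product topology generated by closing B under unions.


Basis B = {∅ × ∅, {29} × {θ}, {29} × {θ, ι}, {29} × {θ, κ}, {29, 31} × {θ}, {29} × {θ, ι, κ}, {29, 30, 31} × {θ}, {29, 31} × {θ, ι}, {29, 31} × {θ, κ}, {29, 31} × {θ, ι, κ}, {29, 30, 31} × {θ, ι}, {29, 30, 31} × {θ, κ}, {29, 30, 31} × {θ, ι, κ}}; |τ_{X×Y}| = 30.

Enumerate products U × V with U ∈ τ_X, V ∈ τ_Y (deduplicated):
  ∅ × ∅ = {} (∅)
  {29} × {θ} = {(29,θ)}
  {29} × {θ, ι} = {(29,θ), (29,ι)}
  {29} × {θ, κ} = {(29,θ), (29,κ)}
  {29, 31} × {θ} = {(29,θ), (31,θ)}
  {29} × {θ, ι, κ} = {(29,θ), (29,ι), (29,κ)}
  {29, 30, 31} × {θ} = {(29,θ), (30,θ), (31,θ)}
  {29, 31} × {θ, ι} = {(29,θ), (29,ι), (31,θ), (31,ι)}
  {29, 31} × {θ, κ} = {(29,θ), (29,κ), (31,θ), (31,κ)}
  {29, 31} × {θ, ι, κ} = {(29,θ), (29,ι), (29,κ), (31,θ), (31,ι), (31,κ)}
  {29, 30, 31} × {θ, ι} = {(29,θ), (29,ι), (30,θ), (30,ι), (31,θ), (31,ι)}
  {29, 30, 31} × {θ, κ} = {(29,θ), (29,κ), (30,θ), (30,κ), (31,θ), (31,κ)}
  {29, 30, 31} × {θ, ι, κ} = {(29,θ), (29,ι), (29,κ), (30,θ), (30,ι), (30,κ), (31,θ), (31,ι), (31,κ)}
These 13 distinct sets form the basis B.
Close under arbitrary unions to get τ_{X×Y}; counting gives |τ_{X×Y}| = 30.


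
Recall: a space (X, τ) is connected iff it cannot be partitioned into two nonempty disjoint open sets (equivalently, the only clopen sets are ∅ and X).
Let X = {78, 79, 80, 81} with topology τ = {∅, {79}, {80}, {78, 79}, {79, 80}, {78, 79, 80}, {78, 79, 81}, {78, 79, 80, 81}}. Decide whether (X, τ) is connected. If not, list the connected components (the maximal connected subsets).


(X, τ) is disconnected; components = [{80}, {78, 79, 81}].

Find clopen sets (U ∈ τ with X ∖ U ∈ τ):
  U = ∅, X ∖ U = {78, 79, 80, 81} — both open, so U is clopen.
  U = {80}, X ∖ U = {78, 79, 81} — both open, so U is clopen.
  U = {78, 79, 81}, X ∖ U = {80} — both open, so U is clopen.
  U = {78, 79, 80, 81}, X ∖ U = ∅ — both open, so U is clopen.
Nontrivial clopen(s) exist: e.g. {78, 79, 81}. So (X, τ) is disconnected.
Compute connected components by grouping points that agree on all clopens:
  component: {80}
  component: {78, 79, 81}


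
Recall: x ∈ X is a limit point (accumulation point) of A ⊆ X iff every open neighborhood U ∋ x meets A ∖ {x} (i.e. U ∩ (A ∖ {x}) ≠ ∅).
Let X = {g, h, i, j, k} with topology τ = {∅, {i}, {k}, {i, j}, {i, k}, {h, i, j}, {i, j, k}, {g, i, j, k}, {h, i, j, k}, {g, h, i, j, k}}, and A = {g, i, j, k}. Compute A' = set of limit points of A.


A' = {g, h, j}

For each x ∈ X, list the open sets U ∈ τ with x ∈ U, then check whether U ∩ (A ∖ {x}) ≠ ∅ for every such U.
  x = g: opens ∋ x are {g, i, j, k}, {g, h, i, j, k}; each meets A ∖ {g}, so x IS a limit point.
  x = h: opens ∋ x are {h, i, j}, {h, i, j, k}, {g, h, i, j, k}; each meets A ∖ {h}, so x IS a limit point.
  x = i: open {i} ∋ x has {i} ∩ (A ∖ {i}) = ∅, so x is NOT a limit point.
  x = j: opens ∋ x are {i, j}, {h, i, j}, {i, j, k}, {g, i, j, k}, {h, i, j, k}, {g, h, i, j, k}; each meets A ∖ {j}, so x IS a limit point.
  x = k: open {k} ∋ x has {k} ∩ (A ∖ {k}) = ∅, so x is NOT a limit point.
Collecting: A' = {g, h, j}.


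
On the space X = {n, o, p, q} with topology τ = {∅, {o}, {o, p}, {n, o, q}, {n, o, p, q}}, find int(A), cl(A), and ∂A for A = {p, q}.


int(A) = ∅, cl(A) = {n, p, q}, ∂A = {n, p, q}.

Closed sets in (X, τ) are complements of opens:
  closed(X, τ) = {∅, {p}, {n, q}, {n, p, q}, {n, o, p, q}}.
int(A) = ⋃ {U ∈ τ : U ⊆ A}. Opens contained in A: ∅.
Taking the union of these: int(A) = ∅.
cl(A) = ⋂ {C closed : A ⊆ C}. Closed sets containing A: {n, p, q}, {n, o, p, q}.
Intersecting these: cl(A) = {n, p, q}.
∂A = cl(A) ∖ int(A) = {n, p, q} ∖ ∅ = {n, p, q}.


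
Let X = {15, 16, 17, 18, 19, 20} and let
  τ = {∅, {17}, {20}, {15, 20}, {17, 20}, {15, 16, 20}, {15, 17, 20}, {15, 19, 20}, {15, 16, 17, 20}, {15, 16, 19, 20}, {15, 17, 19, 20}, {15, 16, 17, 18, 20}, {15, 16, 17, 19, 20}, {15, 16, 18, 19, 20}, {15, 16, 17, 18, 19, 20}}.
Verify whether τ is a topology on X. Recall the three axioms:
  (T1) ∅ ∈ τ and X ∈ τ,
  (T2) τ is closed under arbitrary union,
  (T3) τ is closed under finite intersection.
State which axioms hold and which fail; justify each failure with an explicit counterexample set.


τ is NOT a topology on X.

Axiom (T1): ∅ ∈ τ? Yes; X ∈ τ? Yes.
Axiom (T2/T3): check pairwise unions and intersections of members of τ.
Counterexample for (T3): {15, 16, 17, 18, 20} ∩ {15, 16, 18, 19, 20} = {15, 16, 18, 20} ∉ τ. Therefore τ is NOT a topology.


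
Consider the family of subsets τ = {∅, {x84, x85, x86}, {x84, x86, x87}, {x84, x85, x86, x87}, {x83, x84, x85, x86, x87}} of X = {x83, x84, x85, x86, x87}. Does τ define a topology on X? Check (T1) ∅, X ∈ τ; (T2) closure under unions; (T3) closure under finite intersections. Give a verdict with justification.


τ is NOT a topology on X.

Axiom (T1): ∅ ∈ τ? Yes; X ∈ τ? Yes.
Axiom (T2/T3): check pairwise unions and intersections of members of τ.
Counterexample for (T3): {x84, x85, x86} ∩ {x84, x86, x87} = {x84, x86} ∉ τ. Therefore τ is NOT a topology.


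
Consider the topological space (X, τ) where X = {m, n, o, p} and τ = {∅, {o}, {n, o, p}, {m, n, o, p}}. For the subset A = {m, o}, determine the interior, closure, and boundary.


int(A) = {o}, cl(A) = {m, n, o, p}, ∂A = {m, n, p}.

Closed sets in (X, τ) are complements of opens:
  closed(X, τ) = {∅, {m}, {m, n, p}, {m, n, o, p}}.
int(A) = ⋃ {U ∈ τ : U ⊆ A}. Opens contained in A: ∅, {o}.
Taking the union of these: int(A) = {o}.
cl(A) = ⋂ {C closed : A ⊆ C}. Closed sets containing A: {m, n, o, p}.
Intersecting these: cl(A) = {m, n, o, p}.
∂A = cl(A) ∖ int(A) = {m, n, o, p} ∖ {o} = {m, n, p}.


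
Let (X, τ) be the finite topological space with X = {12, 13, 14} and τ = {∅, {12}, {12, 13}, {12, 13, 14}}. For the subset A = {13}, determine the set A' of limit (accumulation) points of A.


A' = {14}

For each x ∈ X, list the open sets U ∈ τ with x ∈ U, then check whether U ∩ (A ∖ {x}) ≠ ∅ for every such U.
  x = 12: open {12} ∋ x has {12} ∩ (A ∖ {12}) = ∅, so x is NOT a limit point.
  x = 13: open {12, 13} ∋ x has {12, 13} ∩ (A ∖ {13}) = ∅, so x is NOT a limit point.
  x = 14: opens ∋ x are {12, 13, 14}; each meets A ∖ {14}, so x IS a limit point.
Collecting: A' = {14}.


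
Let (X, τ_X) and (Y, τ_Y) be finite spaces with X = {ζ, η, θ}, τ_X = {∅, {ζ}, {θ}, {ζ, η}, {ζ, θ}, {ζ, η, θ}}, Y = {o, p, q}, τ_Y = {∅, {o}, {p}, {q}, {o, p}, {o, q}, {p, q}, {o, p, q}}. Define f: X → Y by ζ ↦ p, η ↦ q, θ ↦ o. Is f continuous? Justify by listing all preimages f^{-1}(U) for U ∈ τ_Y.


f is NOT continuous.

Compute f^{-1}(U) for each U ∈ τ_Y:
  U = ∅: f^{-1}(U) = ∅ ∈ τ_X ✓.
  U = {o}: f^{-1}(U) = {θ} ∈ τ_X ✓.
  U = {p}: f^{-1}(U) = {ζ} ∈ τ_X ✓.
  U = {q}: f^{-1}(U) = {η} ∉ τ_X ✗.
  U = {o, p}: f^{-1}(U) = {ζ, θ} ∈ τ_X ✓.
  U = {o, q}: f^{-1}(U) = {η, θ} ∉ τ_X ✗.
  U = {p, q}: f^{-1}(U) = {ζ, η} ∈ τ_X ✓.
  U = {o, p, q}: f^{-1}(U) = {ζ, η, θ} ∈ τ_X ✓.
Found U = {q} with f^{-1}(U) = {η} not in τ_X. Therefore f is NOT continuous.


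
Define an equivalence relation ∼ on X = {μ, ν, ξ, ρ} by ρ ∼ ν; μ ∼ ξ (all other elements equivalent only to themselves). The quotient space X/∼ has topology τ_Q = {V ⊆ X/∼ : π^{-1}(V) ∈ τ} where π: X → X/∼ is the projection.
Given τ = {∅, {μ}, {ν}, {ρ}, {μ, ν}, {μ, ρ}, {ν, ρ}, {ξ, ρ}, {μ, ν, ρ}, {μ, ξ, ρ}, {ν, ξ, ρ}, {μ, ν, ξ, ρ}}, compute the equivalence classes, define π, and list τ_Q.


X/∼ = {[μ=ξ], [ν=ρ]}; |τ_Q| = 3.

Equivalence classes: [μ=ξ], [ν=ρ].
Quotient map π: X → X/∼ sends μ ↦ [μ=ξ], ν ↦ [ν=ρ], ξ ↦ [μ=ξ], ρ ↦ [ν=ρ].
For each subset V ⊆ X/∼, compute π^{-1}(V) ⊆ X and check whether π^{-1}(V) ∈ τ. V is open in τ_Q iff π^{-1}(V) ∈ τ.
  V = {}: π^{-1}(V) = ∅ ∈ τ ✓.
  V = {[μ=ξ]}: π^{-1}(V) = {μ, ξ} ∉ τ ✗.
  V = {[ν=ρ]}: π^{-1}(V) = {ν, ρ} ∈ τ ✓.
  V = {[μ=ξ], [ν=ρ]}: π^{-1}(V) = {μ, ν, ξ, ρ} ∈ τ ✓.
Open sets in the quotient: τ_Q = {{}, {[ν=ρ]}, {[μ=ξ], [ν=ρ]}} (3 elements).


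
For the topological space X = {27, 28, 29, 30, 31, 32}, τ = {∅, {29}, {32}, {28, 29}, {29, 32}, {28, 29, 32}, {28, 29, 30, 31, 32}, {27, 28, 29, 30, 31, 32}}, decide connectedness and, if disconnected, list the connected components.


(X, τ) is connected.

Find clopen sets (U ∈ τ with X ∖ U ∈ τ):
  U = ∅, X ∖ U = {27, 28, 29, 30, 31, 32} — both open, so U is clopen.
  U = {27, 28, 29, 30, 31, 32}, X ∖ U = ∅ — both open, so U is clopen.
Only trivial clopens (∅ and X) exist, so (X, τ) is connected.
Compute connected components by grouping points that agree on all clopens:
  component: {27, 28, 29, 30, 31, 32}


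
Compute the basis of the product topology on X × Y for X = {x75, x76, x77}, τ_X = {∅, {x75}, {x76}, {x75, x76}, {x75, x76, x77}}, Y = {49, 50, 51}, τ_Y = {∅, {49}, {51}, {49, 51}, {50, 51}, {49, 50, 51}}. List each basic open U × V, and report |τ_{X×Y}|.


Basis B = {∅ × ∅, {x75} × {49}, {x75} × {51}, {x76} × {49}, {x76} × {51}, {x75} × {49, 51}, {x75, x76} × {49}, {x75} × {50, 51}, {x75, x76} × {51}, {x76} × {49, 51}, {x76} × {50, 51}, {x75} × {49, 50, 51}, {x75, x76, x77} × {49}, {x75, x76, x77} × {51}, {x76} × {49, 50, 51}, {x75, x76} × {49, 51}, {x75, x76} × {50, 51}, {x75, x76} × {49, 50, 51}, {x75, x76, x77} × {49, 51}, {x75, x76, x77} × {50, 51}, {x75, x76, x77} × {49, 50, 51}}; |τ_{X×Y}| = 70.

Enumerate products U × V with U ∈ τ_X, V ∈ τ_Y (deduplicated):
  ∅ × ∅ = {} (∅)
  {x75} × {49} = {(x75,49)}
  {x75} × {51} = {(x75,51)}
  {x76} × {49} = {(x76,49)}
  {x76} × {51} = {(x76,51)}
  {x75} × {49, 51} = {(x75,49), (x75,51)}
  {x75, x76} × {49} = {(x75,49), (x76,49)}
  {x75} × {50, 51} = {(x75,50), (x75,51)}
  {x75, x76} × {51} = {(x75,51), (x76,51)}
  {x76} × {49, 51} = {(x76,49), (x76,51)}
  {x76} × {50, 51} = {(x76,50), (x76,51)}
  {x75} × {49, 50, 51} = {(x75,49), (x75,50), (x75,51)}
  {x75, x76, x77} × {49} = {(x75,49), (x76,49), (x77,49)}
  {x75, x76, x77} × {51} = {(x75,51), (x76,51), (x77,51)}
  {x76} × {49, 50, 51} = {(x76,49), (x76,50), (x76,51)}
  {x75, x76} × {49, 51} = {(x75,49), (x75,51), (x76,49), (x76,51)}
  {x75, x76} × {50, 51} = {(x75,50), (x75,51), (x76,50), (x76,51)}
  {x75, x76} × {49, 50, 51} = {(x75,49), (x75,50), (x75,51), (x76,49), (x76,50), (x76,51)}
  {x75, x76, x77} × {49, 51} = {(x75,49), (x75,51), (x76,49), (x76,51), (x77,49), (x77,51)}
  {x75, x76, x77} × {50, 51} = {(x75,50), (x75,51), (x76,50), (x76,51), (x77,50), (x77,51)}
  {x75, x76, x77} × {49, 50, 51} = {(x75,49), (x75,50), (x75,51), (x76,49), (x76,50), (x76,51), (x77,49), (x77,50), (x77,51)}
These 21 distinct sets form the basis B.
Close under arbitrary unions to get τ_{X×Y}; counting gives |τ_{X×Y}| = 70.


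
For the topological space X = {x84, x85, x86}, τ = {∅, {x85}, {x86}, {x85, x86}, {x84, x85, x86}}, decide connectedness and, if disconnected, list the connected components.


(X, τ) is connected.

Find clopen sets (U ∈ τ with X ∖ U ∈ τ):
  U = ∅, X ∖ U = {x84, x85, x86} — both open, so U is clopen.
  U = {x84, x85, x86}, X ∖ U = ∅ — both open, so U is clopen.
Only trivial clopens (∅ and X) exist, so (X, τ) is connected.
Compute connected components by grouping points that agree on all clopens:
  component: {x84, x85, x86}


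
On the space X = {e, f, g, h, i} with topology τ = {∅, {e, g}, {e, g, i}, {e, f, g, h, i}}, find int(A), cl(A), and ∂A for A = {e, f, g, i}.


int(A) = {e, g, i}, cl(A) = {e, f, g, h, i}, ∂A = {f, h}.

Closed sets in (X, τ) are complements of opens:
  closed(X, τ) = {∅, {f, h}, {f, h, i}, {e, f, g, h, i}}.
int(A) = ⋃ {U ∈ τ : U ⊆ A}. Opens contained in A: ∅, {e, g}, {e, g, i}.
Taking the union of these: int(A) = {e, g, i}.
cl(A) = ⋂ {C closed : A ⊆ C}. Closed sets containing A: {e, f, g, h, i}.
Intersecting these: cl(A) = {e, f, g, h, i}.
∂A = cl(A) ∖ int(A) = {e, f, g, h, i} ∖ {e, g, i} = {f, h}.


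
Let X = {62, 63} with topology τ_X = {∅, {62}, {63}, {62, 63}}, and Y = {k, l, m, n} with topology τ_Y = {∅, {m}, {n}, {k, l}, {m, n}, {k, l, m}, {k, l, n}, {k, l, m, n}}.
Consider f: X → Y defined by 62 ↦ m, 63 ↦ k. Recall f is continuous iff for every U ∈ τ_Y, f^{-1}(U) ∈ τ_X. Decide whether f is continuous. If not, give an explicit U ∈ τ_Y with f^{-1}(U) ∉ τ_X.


f IS continuous.

Compute f^{-1}(U) for each U ∈ τ_Y:
  U = ∅: f^{-1}(U) = ∅ ∈ τ_X ✓.
  U = {m}: f^{-1}(U) = {62} ∈ τ_X ✓.
  U = {n}: f^{-1}(U) = ∅ ∈ τ_X ✓.
  U = {k, l}: f^{-1}(U) = {63} ∈ τ_X ✓.
  U = {m, n}: f^{-1}(U) = {62} ∈ τ_X ✓.
  U = {k, l, m}: f^{-1}(U) = {62, 63} ∈ τ_X ✓.
  U = {k, l, n}: f^{-1}(U) = {63} ∈ τ_X ✓.
  U = {k, l, m, n}: f^{-1}(U) = {62, 63} ∈ τ_X ✓.
Every preimage lies in τ_X, so f IS continuous.


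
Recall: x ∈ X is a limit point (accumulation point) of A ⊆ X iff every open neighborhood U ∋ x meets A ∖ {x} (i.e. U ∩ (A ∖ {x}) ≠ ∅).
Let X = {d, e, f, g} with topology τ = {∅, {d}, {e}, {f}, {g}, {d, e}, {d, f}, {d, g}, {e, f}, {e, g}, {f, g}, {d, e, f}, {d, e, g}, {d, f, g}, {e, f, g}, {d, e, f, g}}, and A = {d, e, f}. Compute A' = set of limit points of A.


A' = ∅

For each x ∈ X, list the open sets U ∈ τ with x ∈ U, then check whether U ∩ (A ∖ {x}) ≠ ∅ for every such U.
  x = d: open {d} ∋ x has {d} ∩ (A ∖ {d}) = ∅, so x is NOT a limit point.
  x = e: open {e} ∋ x has {e} ∩ (A ∖ {e}) = ∅, so x is NOT a limit point.
  x = f: open {f} ∋ x has {f} ∩ (A ∖ {f}) = ∅, so x is NOT a limit point.
  x = g: open {g} ∋ x has {g} ∩ (A ∖ {g}) = ∅, so x is NOT a limit point.
Collecting: A' = ∅.


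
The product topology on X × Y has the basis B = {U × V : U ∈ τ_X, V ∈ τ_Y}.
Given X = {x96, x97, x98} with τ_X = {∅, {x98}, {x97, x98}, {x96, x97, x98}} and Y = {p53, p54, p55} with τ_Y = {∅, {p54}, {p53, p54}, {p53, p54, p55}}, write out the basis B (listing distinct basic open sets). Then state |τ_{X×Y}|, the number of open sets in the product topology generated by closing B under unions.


Basis B = {∅ × ∅, {x98} × {p54}, {x97, x98} × {p54}, {x98} × {p53, p54}, {x96, x97, x98} × {p54}, {x98} × {p53, p54, p55}, {x97, x98} × {p53, p54}, {x96, x97, x98} × {p53, p54}, {x97, x98} × {p53, p54, p55}, {x96, x97, x98} × {p53, p54, p55}}; |τ_{X×Y}| = 20.

Enumerate products U × V with U ∈ τ_X, V ∈ τ_Y (deduplicated):
  ∅ × ∅ = {} (∅)
  {x98} × {p54} = {(x98,p54)}
  {x97, x98} × {p54} = {(x97,p54), (x98,p54)}
  {x98} × {p53, p54} = {(x98,p53), (x98,p54)}
  {x96, x97, x98} × {p54} = {(x96,p54), (x97,p54), (x98,p54)}
  {x98} × {p53, p54, p55} = {(x98,p53), (x98,p54), (x98,p55)}
  {x97, x98} × {p53, p54} = {(x97,p53), (x97,p54), (x98,p53), (x98,p54)}
  {x96, x97, x98} × {p53, p54} = {(x96,p53), (x96,p54), (x97,p53), (x97,p54), (x98,p53), (x98,p54)}
  {x97, x98} × {p53, p54, p55} = {(x97,p53), (x97,p54), (x97,p55), (x98,p53), (x98,p54), (x98,p55)}
  {x96, x97, x98} × {p53, p54, p55} = {(x96,p53), (x96,p54), (x96,p55), (x97,p53), (x97,p54), (x97,p55), (x98,p53), (x98,p54), (x98,p55)}
These 10 distinct sets form the basis B.
Close under arbitrary unions to get τ_{X×Y}; counting gives |τ_{X×Y}| = 20.


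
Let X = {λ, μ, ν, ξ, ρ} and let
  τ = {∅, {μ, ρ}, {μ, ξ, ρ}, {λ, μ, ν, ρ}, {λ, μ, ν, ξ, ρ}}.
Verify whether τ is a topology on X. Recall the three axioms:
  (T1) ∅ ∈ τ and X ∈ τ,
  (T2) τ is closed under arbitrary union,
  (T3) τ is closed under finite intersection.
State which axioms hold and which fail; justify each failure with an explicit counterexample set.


τ IS a topology on X.

Axiom (T1): ∅ ∈ τ? Yes; X ∈ τ? Yes.
Axiom (T2/T3): check pairwise unions and intersections of members of τ.
All pairwise intersections and unions checked — each lies in τ. Therefore τ satisfies (T1), (T2), (T3): it IS a topology on X.


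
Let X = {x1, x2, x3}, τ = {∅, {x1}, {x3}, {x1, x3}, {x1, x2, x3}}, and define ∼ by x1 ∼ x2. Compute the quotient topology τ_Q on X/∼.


X/∼ = {[x1=x2], [x3]}; |τ_Q| = 3.

Equivalence classes: [x1=x2], [x3].
Quotient map π: X → X/∼ sends x1 ↦ [x1=x2], x2 ↦ [x1=x2], x3 ↦ [x3].
For each subset V ⊆ X/∼, compute π^{-1}(V) ⊆ X and check whether π^{-1}(V) ∈ τ. V is open in τ_Q iff π^{-1}(V) ∈ τ.
  V = {}: π^{-1}(V) = ∅ ∈ τ ✓.
  V = {[x1=x2]}: π^{-1}(V) = {x1, x2} ∉ τ ✗.
  V = {[x3]}: π^{-1}(V) = {x3} ∈ τ ✓.
  V = {[x1=x2], [x3]}: π^{-1}(V) = {x1, x2, x3} ∈ τ ✓.
Open sets in the quotient: τ_Q = {{}, {[x3]}, {[x1=x2], [x3]}} (3 elements).


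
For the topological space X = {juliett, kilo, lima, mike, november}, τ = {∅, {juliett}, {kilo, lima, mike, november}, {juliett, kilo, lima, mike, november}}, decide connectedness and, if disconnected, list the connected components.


(X, τ) is disconnected; components = [{juliett}, {kilo, lima, mike, november}].

Find clopen sets (U ∈ τ with X ∖ U ∈ τ):
  U = ∅, X ∖ U = {juliett, kilo, lima, mike, november} — both open, so U is clopen.
  U = {juliett}, X ∖ U = {kilo, lima, mike, november} — both open, so U is clopen.
  U = {kilo, lima, mike, november}, X ∖ U = {juliett} — both open, so U is clopen.
  U = {juliett, kilo, lima, mike, november}, X ∖ U = ∅ — both open, so U is clopen.
Nontrivial clopen(s) exist: e.g. {juliett}. So (X, τ) is disconnected.
Compute connected components by grouping points that agree on all clopens:
  component: {juliett}
  component: {kilo, lima, mike, november}


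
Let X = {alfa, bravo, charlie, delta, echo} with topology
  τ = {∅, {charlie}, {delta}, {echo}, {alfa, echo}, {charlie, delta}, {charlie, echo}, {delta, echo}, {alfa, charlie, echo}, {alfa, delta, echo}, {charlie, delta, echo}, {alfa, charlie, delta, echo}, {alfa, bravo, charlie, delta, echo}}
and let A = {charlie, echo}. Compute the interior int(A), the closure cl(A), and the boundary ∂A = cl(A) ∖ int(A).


int(A) = {charlie, echo}, cl(A) = {alfa, bravo, charlie, echo}, ∂A = {alfa, bravo}.

Closed sets in (X, τ) are complements of opens:
  closed(X, τ) = {∅, {bravo}, {alfa, bravo}, {bravo, charlie}, {bravo, delta}, {alfa, bravo, charlie}, {alfa, bravo, delta}, {alfa, bravo, echo}, {bravo, charlie, delta}, {alfa, bravo, charlie, delta}, {alfa, bravo, charlie, echo}, {alfa, bravo, delta, echo}, {alfa, bravo, charlie, delta, echo}}.
int(A) = ⋃ {U ∈ τ : U ⊆ A}. Opens contained in A: ∅, {charlie}, {echo}, {charlie, echo}.
Taking the union of these: int(A) = {charlie, echo}.
cl(A) = ⋂ {C closed : A ⊆ C}. Closed sets containing A: {alfa, bravo, charlie, echo}, {alfa, bravo, charlie, delta, echo}.
Intersecting these: cl(A) = {alfa, bravo, charlie, echo}.
∂A = cl(A) ∖ int(A) = {alfa, bravo, charlie, echo} ∖ {charlie, echo} = {alfa, bravo}.


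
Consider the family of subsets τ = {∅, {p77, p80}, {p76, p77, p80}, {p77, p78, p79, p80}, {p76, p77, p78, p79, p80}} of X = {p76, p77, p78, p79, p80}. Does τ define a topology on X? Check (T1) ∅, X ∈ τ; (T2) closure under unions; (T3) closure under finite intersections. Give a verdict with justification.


τ IS a topology on X.

Axiom (T1): ∅ ∈ τ? Yes; X ∈ τ? Yes.
Axiom (T2/T3): check pairwise unions and intersections of members of τ.
All pairwise intersections and unions checked — each lies in τ. Therefore τ satisfies (T1), (T2), (T3): it IS a topology on X.


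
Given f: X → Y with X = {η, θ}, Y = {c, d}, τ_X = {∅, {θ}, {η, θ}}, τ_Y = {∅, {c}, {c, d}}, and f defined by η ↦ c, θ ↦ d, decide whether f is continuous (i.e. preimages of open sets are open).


f is NOT continuous.

Compute f^{-1}(U) for each U ∈ τ_Y:
  U = ∅: f^{-1}(U) = ∅ ∈ τ_X ✓.
  U = {c}: f^{-1}(U) = {η} ∉ τ_X ✗.
  U = {c, d}: f^{-1}(U) = {η, θ} ∈ τ_X ✓.
Found U = {c} with f^{-1}(U) = {η} not in τ_X. Therefore f is NOT continuous.


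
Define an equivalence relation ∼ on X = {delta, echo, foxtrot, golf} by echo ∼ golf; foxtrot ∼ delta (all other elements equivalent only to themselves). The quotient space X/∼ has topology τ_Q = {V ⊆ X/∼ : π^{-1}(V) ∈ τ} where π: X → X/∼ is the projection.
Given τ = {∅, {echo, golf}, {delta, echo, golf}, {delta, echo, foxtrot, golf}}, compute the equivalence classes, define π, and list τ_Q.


X/∼ = {[delta=foxtrot], [echo=golf]}; |τ_Q| = 3.

Equivalence classes: [delta=foxtrot], [echo=golf].
Quotient map π: X → X/∼ sends delta ↦ [delta=foxtrot], echo ↦ [echo=golf], foxtrot ↦ [delta=foxtrot], golf ↦ [echo=golf].
For each subset V ⊆ X/∼, compute π^{-1}(V) ⊆ X and check whether π^{-1}(V) ∈ τ. V is open in τ_Q iff π^{-1}(V) ∈ τ.
  V = {}: π^{-1}(V) = ∅ ∈ τ ✓.
  V = {[delta=foxtrot]}: π^{-1}(V) = {delta, foxtrot} ∉ τ ✗.
  V = {[echo=golf]}: π^{-1}(V) = {echo, golf} ∈ τ ✓.
  V = {[delta=foxtrot], [echo=golf]}: π^{-1}(V) = {delta, echo, foxtrot, golf} ∈ τ ✓.
Open sets in the quotient: τ_Q = {{}, {[echo=golf]}, {[delta=foxtrot], [echo=golf]}} (3 elements).


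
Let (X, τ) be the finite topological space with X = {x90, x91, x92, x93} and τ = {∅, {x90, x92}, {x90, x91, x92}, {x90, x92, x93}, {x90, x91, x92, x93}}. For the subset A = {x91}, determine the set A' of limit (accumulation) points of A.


A' = ∅

For each x ∈ X, list the open sets U ∈ τ with x ∈ U, then check whether U ∩ (A ∖ {x}) ≠ ∅ for every such U.
  x = x90: open {x90, x92} ∋ x has {x90, x92} ∩ (A ∖ {x90}) = ∅, so x is NOT a limit point.
  x = x91: open {x90, x91, x92} ∋ x has {x90, x91, x92} ∩ (A ∖ {x91}) = ∅, so x is NOT a limit point.
  x = x92: open {x90, x92} ∋ x has {x90, x92} ∩ (A ∖ {x92}) = ∅, so x is NOT a limit point.
  x = x93: open {x90, x92, x93} ∋ x has {x90, x92, x93} ∩ (A ∖ {x93}) = ∅, so x is NOT a limit point.
Collecting: A' = ∅.


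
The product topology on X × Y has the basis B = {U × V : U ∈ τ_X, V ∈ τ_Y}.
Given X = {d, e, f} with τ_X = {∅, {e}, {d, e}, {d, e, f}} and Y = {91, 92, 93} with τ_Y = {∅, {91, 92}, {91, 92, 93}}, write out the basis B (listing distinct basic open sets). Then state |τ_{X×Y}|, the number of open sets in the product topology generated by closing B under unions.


Basis B = {∅ × ∅, {e} × {91, 92}, {e} × {91, 92, 93}, {d, e} × {91, 92}, {d, e} × {91, 92, 93}, {d, e, f} × {91, 92}, {d, e, f} × {91, 92, 93}}; |τ_{X×Y}| = 10.

Enumerate products U × V with U ∈ τ_X, V ∈ τ_Y (deduplicated):
  ∅ × ∅ = {} (∅)
  {e} × {91, 92} = {(e,91), (e,92)}
  {e} × {91, 92, 93} = {(e,91), (e,92), (e,93)}
  {d, e} × {91, 92} = {(d,91), (d,92), (e,91), (e,92)}
  {d, e} × {91, 92, 93} = {(d,91), (d,92), (d,93), (e,91), (e,92), (e,93)}
  {d, e, f} × {91, 92} = {(d,91), (d,92), (e,91), (e,92), (f,91), (f,92)}
  {d, e, f} × {91, 92, 93} = {(d,91), (d,92), (d,93), (e,91), (e,92), (e,93), (f,91), (f,92), (f,93)}
These 7 distinct sets form the basis B.
Close under arbitrary unions to get τ_{X×Y}; counting gives |τ_{X×Y}| = 10.


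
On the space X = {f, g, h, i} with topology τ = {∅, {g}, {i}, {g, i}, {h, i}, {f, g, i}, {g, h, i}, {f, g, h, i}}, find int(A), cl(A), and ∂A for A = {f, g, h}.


int(A) = {g}, cl(A) = {f, g, h}, ∂A = {f, h}.

Closed sets in (X, τ) are complements of opens:
  closed(X, τ) = {∅, {f}, {h}, {f, g}, {f, h}, {f, g, h}, {f, h, i}, {f, g, h, i}}.
int(A) = ⋃ {U ∈ τ : U ⊆ A}. Opens contained in A: ∅, {g}.
Taking the union of these: int(A) = {g}.
cl(A) = ⋂ {C closed : A ⊆ C}. Closed sets containing A: {f, g, h}, {f, g, h, i}.
Intersecting these: cl(A) = {f, g, h}.
∂A = cl(A) ∖ int(A) = {f, g, h} ∖ {g} = {f, h}.


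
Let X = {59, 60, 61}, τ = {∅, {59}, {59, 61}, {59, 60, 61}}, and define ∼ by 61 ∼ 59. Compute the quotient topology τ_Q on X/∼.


X/∼ = {[59=61], [60]}; |τ_Q| = 3.

Equivalence classes: [59=61], [60].
Quotient map π: X → X/∼ sends 59 ↦ [59=61], 60 ↦ [60], 61 ↦ [59=61].
For each subset V ⊆ X/∼, compute π^{-1}(V) ⊆ X and check whether π^{-1}(V) ∈ τ. V is open in τ_Q iff π^{-1}(V) ∈ τ.
  V = {}: π^{-1}(V) = ∅ ∈ τ ✓.
  V = {[59=61]}: π^{-1}(V) = {59, 61} ∈ τ ✓.
  V = {[60]}: π^{-1}(V) = {60} ∉ τ ✗.
  V = {[59=61], [60]}: π^{-1}(V) = {59, 60, 61} ∈ τ ✓.
Open sets in the quotient: τ_Q = {{}, {[59=61]}, {[59=61], [60]}} (3 elements).


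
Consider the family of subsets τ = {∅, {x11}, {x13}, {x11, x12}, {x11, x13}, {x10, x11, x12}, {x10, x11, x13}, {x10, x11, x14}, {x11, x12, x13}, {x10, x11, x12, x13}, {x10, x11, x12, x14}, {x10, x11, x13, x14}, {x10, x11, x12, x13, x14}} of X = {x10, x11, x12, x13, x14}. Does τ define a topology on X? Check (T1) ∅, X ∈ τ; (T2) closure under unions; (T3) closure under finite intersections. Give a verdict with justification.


τ is NOT a topology on X.

Axiom (T1): ∅ ∈ τ? Yes; X ∈ τ? Yes.
Axiom (T2/T3): check pairwise unions and intersections of members of τ.
Counterexample for (T3): {x10, x11, x12} ∩ {x10, x11, x13} = {x10, x11} ∉ τ. Therefore τ is NOT a topology.
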